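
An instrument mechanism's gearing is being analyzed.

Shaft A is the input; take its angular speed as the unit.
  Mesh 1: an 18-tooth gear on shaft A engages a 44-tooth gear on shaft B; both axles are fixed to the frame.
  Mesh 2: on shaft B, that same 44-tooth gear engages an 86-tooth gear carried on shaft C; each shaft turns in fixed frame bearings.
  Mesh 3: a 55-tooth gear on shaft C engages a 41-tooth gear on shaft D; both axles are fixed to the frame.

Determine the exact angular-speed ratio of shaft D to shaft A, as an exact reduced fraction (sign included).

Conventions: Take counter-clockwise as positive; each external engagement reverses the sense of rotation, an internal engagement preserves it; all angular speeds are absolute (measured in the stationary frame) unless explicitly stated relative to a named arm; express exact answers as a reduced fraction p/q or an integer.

class = fixed-axis compound train [3 meshes; 3 ratios multiply, 3 sense flips]
mesh 1 [18T→44T]: running ratio 9/22, sense −
mesh 2 [44T→86T]: running ratio 9/43, sense +
mesh 3 [55T→41T]: running ratio 495/1763, sense −
ω_out/ω_in = -495/1763

-495/1763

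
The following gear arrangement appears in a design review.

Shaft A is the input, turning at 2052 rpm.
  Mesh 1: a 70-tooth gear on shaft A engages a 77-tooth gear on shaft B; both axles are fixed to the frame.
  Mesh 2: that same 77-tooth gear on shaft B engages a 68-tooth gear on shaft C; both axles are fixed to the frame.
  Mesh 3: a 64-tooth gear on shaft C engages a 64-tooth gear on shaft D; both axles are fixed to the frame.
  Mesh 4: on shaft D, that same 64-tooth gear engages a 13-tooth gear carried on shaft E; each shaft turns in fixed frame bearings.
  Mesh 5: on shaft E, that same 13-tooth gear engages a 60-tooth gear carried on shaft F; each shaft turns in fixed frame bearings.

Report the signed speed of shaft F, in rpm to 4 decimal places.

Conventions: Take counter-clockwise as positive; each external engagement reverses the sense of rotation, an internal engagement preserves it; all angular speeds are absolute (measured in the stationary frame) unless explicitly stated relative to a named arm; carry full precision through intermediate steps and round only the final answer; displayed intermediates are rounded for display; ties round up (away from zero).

class = fixed-axis compound train [5 meshes; 5 ratios multiply, 5 sense flips]
mesh 1 [70T→77T]: ω = 2052.0000×70/77 = 1865.4545 rpm, sense flips to −
mesh 2 [77T→68T]: ω = 1865.4545×77/68 = 2112.3529 rpm, sense flips to +
mesh 3 [64T→64T]: ω = 2112.3529×64/64 = 2112.3529 rpm, sense flips to −
mesh 4 [64T→13T]: ω = 2112.3529×64/13 = 10399.2760 rpm, sense flips to +
mesh 5 [13T→60T]: ω = 10399.2760×13/60 = 2253.1765 rpm, sense flips to −
signed output speed = -2253.1765 rpm

-2253.1765 rpm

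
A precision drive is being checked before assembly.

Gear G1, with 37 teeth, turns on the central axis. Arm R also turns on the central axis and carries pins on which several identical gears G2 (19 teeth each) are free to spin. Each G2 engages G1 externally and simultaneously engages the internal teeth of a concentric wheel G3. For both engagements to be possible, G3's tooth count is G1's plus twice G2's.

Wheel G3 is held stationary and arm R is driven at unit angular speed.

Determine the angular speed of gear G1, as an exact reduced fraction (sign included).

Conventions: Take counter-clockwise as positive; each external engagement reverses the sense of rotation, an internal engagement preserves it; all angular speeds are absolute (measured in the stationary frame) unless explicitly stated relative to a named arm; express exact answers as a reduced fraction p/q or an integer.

112/37

recognized (axles ride arm R): planetary set, 37/19/75 teeth
ring teeth: 37 + 2·19 = 75
37(ω_sun−ω_arm) = −75(ω_ring−ω_arm),  ω_ring = 0, ω_arm = 1
ω_sun = 1 − (75/37)(0−1) = 112/37
exact speed ratio = 112/37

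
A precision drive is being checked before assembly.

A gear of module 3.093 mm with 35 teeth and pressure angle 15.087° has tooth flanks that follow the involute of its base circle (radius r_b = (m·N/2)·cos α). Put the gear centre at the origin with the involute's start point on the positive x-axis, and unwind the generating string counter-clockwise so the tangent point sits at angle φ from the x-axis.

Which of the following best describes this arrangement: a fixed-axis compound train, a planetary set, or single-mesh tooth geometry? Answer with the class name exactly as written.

single-mesh tooth geometry

topology: single-mesh involute geometry — m = 3.093, N = 35
classification: single-mesh tooth geometry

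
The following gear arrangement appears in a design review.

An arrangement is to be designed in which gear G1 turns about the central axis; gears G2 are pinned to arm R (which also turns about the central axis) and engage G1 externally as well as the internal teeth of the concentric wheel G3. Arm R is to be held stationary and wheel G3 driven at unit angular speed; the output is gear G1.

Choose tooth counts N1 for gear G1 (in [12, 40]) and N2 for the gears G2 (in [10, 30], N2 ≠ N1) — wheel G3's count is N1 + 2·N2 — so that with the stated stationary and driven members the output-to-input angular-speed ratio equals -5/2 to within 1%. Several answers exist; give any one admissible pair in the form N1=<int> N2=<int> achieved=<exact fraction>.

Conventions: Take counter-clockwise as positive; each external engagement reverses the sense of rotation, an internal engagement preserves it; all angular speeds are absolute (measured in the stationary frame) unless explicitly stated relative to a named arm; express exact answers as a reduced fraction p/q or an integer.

N1=16 N2=12 achieved=-5/2

design class (target -5/2): planetary set
Willis with ω_arm = 0: ω_sun/ω_ring = −N3/N1; set equal to -5/2  ⇒  N3/N1 = −(-5/2) = 5/2
N3 = N1 + 2·N2  ⇒  N2/N1 = (N3/N1 − 1)/2 = (5/2 − 1)/2 = 3/4
smallest multiple with N1 ≥ 12 and N2 ≥ 10: k = 4  ⇒  N1 = 4·4 = 16, N2 = 4·3 = 12 (N1 ≤ 40, N2 ≤ 30, N2 ≠ N1 ✓), N3 = 16 + 2·12 = 40
check: −N3/N1 with N1 = 16, N3 = 40 gives -5/2; |achieved − target| = 0 ≤ 1/40 ✓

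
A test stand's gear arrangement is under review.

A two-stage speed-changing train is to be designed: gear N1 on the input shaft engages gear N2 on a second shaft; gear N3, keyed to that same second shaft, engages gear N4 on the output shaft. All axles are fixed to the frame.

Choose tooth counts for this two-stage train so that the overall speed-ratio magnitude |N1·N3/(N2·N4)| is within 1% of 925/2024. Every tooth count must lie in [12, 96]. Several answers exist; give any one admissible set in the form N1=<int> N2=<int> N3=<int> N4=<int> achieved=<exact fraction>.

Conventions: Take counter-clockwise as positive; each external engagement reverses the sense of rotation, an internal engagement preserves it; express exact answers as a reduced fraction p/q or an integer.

2-stage fixed-axis compound train for ratio 925/2024
target = 925/2024 in lowest terms: an exact hit needs N1·N3 = k·925 and N2·N4 = k·2024 for one integer k, every count in [12, 96]; additionally prefer no 1:1 stage (N1 ≠ N2, N3 ≠ N4)
k = 1: N1·N3 = 925 = 25·37, N2·N4 = 2024 = 22·92
achieved = 25·37/(22·92) = 925/2024; |achieved − target| = 0 ≤ 37/8096 ✓

N1=25 N2=22 N3=37 N4=92 achieved=925/2024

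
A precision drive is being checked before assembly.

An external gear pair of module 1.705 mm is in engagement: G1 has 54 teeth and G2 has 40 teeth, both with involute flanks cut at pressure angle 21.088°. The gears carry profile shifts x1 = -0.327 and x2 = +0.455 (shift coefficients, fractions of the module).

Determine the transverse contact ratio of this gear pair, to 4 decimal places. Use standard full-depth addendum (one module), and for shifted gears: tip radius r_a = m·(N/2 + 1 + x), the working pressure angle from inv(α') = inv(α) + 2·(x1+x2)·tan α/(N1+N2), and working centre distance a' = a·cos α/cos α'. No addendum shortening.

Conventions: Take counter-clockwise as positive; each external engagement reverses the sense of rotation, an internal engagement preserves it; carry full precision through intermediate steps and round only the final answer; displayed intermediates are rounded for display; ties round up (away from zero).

recognized (one external pair, fixed centres): single-mesh tooth geometry, m = 1.705, N1 = 54, N2 = 40
base radii: r_b1 = 42.951986, r_b2 = 31.816286
tip radii: r_a1 = 47.182465, r_a2 = 36.580775
inv(α') = inv(21.088°) + 2·(-0.327+0.455)·tan α/(54+40) = 0.01862247  ⇒  α' = 21.48440°
a' = a·cos α / cos α' = 80.1350·cos 21.088°/cos 21.48440° = 80.351294
action lengths: √(r_a1²−r_b1²) = 19.527209, √(r_a2²−r_b2²) = 18.052065
base pitch p_b = π·m·cos α = 4.997691
CR = (19.527209 + 18.052065 − 80.351294·sin 21.48440°)/4.997691 = 1.630910
contact ratio ≈ 1.6309

1.6309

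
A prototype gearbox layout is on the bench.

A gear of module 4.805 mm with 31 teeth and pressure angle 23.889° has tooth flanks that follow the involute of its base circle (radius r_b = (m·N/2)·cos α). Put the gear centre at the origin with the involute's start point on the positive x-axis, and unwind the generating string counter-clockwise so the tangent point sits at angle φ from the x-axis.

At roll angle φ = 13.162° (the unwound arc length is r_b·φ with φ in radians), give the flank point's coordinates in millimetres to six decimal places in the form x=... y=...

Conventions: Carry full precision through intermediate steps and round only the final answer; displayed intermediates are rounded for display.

x=69.870296 y=0.273723

topology: single-mesh involute geometry — m = 4.805, N = 31
pitch radius r_p = m·N/2 = 4.805·31/2 = 74.477500
base radius r_b = r_p·cos α = 74.477500·cos 23.889° = 68.097141
roll angle φ = 13.162° = 0.22972024 rad
x = r_b·(cos φ + φ·sin φ) = 69.870296
y = r_b·(sin φ − φ·cos φ) = 0.273723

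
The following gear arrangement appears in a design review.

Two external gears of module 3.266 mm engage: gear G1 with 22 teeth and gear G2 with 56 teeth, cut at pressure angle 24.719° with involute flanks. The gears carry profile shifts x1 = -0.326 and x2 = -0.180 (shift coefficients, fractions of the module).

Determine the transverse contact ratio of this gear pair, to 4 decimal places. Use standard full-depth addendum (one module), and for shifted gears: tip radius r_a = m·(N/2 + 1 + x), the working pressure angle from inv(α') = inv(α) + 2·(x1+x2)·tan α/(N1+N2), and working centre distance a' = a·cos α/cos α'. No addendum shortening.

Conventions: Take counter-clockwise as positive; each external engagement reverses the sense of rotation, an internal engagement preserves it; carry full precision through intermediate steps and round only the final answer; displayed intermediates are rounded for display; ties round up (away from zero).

1.6032

recognized (one external pair, fixed centres): single-mesh tooth geometry, m = 3.266, N1 = 22, N2 = 56
base radii: r_b1 = 32.634085, r_b2 = 83.068579
tip radii: r_a1 = 38.127284, r_a2 = 94.126120
inv(α') = inv(24.719°) + 2·(-0.326-0.180)·tan α/(22+56) = 0.02294975  ⇒  α' = 22.96836°
a' = a·cos α / cos α' = 127.3740·cos 24.719°/cos 22.96836° = 125.665354
action lengths: √(r_a1²−r_b1²) = 19.715636, √(r_a2²−r_b2²) = 44.264406
base pitch p_b = π·m·cos α = 9.320273
CR = (19.715636 + 44.264406 − 125.665354·sin 22.96836°)/9.320273 = 1.603232
contact ratio ≈ 1.6032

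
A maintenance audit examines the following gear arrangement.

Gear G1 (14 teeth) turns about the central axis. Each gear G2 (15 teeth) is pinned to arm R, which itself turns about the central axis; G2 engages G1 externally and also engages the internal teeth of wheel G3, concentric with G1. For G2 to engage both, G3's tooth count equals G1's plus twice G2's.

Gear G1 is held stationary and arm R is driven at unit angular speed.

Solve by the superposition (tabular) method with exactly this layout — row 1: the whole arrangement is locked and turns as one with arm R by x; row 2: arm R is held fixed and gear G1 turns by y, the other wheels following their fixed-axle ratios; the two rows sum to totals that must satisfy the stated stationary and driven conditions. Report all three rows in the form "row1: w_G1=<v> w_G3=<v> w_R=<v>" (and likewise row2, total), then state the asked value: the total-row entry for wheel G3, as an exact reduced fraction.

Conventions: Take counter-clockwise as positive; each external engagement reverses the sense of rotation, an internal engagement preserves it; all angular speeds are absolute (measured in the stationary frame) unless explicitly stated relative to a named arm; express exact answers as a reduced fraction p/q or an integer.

row1: w_G1=1 w_G3=1 w_R=1
row2: w_G1=-1 w_G3=7/22 w_R=0
total: w_G1=0 w_G3=29/22 w_R=1
asked value: 29/22

topology: planetary set — G1 14T / G2 15T / G3 44T, arm = carrier (Willis)
row 1 — lock + rotate with arm: ω_sun = ω_ring = ω_arm = x
row 2: sun turns y, ring = −(14/44)·y, arm 0
boundary: total ω_sun = x + y = 0 and total ω_arm = x = 1  ⇒  y = -1, x = 1
row 2 ring = −(14/44)·(-1) = 7/22
totals (row 1 + row 2): sun 1 + (-1) = 0, ring 1 + 7/22 = 29/22, arm 1 + 0 = 1
asked cell (total, ring) = 29/22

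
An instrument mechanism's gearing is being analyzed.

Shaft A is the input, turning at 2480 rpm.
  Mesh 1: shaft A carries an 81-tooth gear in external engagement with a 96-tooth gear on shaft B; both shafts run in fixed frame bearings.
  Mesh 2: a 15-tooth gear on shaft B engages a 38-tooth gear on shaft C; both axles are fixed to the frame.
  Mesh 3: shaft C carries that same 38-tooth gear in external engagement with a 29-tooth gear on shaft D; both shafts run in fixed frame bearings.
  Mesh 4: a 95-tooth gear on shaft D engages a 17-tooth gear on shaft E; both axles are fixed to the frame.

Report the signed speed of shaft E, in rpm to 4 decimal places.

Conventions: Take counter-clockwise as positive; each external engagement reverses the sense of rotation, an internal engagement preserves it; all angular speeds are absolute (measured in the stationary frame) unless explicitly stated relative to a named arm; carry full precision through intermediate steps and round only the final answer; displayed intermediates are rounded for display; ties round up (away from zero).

+6048.3012 rpm

recognized (5 fixed axles, 4 meshes): fixed-axis compound train
mesh 1 [81T→96T]: ω = 2480.0000×81/96 = 2092.5000 rpm, sense flips to −
mesh 2 [15T→38T]: ω = 2092.5000×15/38 = 825.9868 rpm, sense flips to +
mesh 3 [38T→29T]: ω = 825.9868×38/29 = 1082.3276 rpm, sense flips to −
mesh 4 [95T→17T]: ω = 1082.3276×95/17 = 6048.3012 rpm, sense flips to +
signed output speed = +6048.3012 rpm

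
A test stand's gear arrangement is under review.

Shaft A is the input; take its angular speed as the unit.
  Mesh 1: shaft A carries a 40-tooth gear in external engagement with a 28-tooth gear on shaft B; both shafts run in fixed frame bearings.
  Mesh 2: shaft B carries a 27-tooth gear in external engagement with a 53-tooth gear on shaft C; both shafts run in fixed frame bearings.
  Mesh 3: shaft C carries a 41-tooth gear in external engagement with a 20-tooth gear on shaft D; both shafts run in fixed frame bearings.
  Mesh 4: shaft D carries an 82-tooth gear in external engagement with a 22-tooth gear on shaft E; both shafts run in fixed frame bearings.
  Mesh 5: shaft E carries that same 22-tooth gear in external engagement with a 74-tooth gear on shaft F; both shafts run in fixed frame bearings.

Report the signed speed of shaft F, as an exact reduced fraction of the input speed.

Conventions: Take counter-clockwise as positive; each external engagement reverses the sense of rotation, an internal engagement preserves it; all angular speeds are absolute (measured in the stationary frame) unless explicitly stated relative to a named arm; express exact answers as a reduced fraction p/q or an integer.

5-mesh fixed-axis compound train (all bearings frame-fixed)
mesh 1 [40T→28T]: |ω|/ω_in = 1×40/28 = 10/7, sense flips to −
mesh 2 [27T→53T]: |ω|/ω_in = (10/7)×27/53 = 270/371, sense flips to +
mesh 3 [41T→20T]: |ω|/ω_in = (270/371)×41/20 = 1107/742, sense flips to −
mesh 4 [82T→22T]: |ω|/ω_in = (1107/742)×82/22 = 45387/8162, sense flips to +
mesh 5 [22T→74T]: |ω|/ω_in = (45387/8162)×22/74 = 45387/27454, sense flips to −
signed output speed (× input speed) = -45387/27454

-45387/27454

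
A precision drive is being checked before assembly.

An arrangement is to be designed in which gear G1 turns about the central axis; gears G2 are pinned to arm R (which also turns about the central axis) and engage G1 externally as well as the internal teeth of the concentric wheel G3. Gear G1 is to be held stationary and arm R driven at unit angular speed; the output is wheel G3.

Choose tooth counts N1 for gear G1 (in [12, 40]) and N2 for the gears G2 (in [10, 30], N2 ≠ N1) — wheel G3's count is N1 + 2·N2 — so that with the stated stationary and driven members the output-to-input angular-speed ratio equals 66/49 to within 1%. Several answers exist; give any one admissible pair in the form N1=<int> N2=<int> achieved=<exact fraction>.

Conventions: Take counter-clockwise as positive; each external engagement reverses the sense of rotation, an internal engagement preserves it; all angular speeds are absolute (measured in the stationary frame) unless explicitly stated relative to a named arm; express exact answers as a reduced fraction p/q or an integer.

N1=17 N2=16 achieved=66/49

design class (target 66/49): planetary set
Willis with ω_sun = 0: ω_ring/ω_arm = (N1+N3)/N3; set equal to 66/49  ⇒  N3/N1 = 1/(66/49 − 1) = 49/17
N3 = N1 + 2·N2  ⇒  N2/N1 = (N3/N1 − 1)/2 = (49/17 − 1)/2 = 16/17
smallest multiple with N1 ≥ 12 and N2 ≥ 10: k = 1  ⇒  N1 = 1·17 = 17, N2 = 1·16 = 16 (N1 ≤ 40, N2 ≤ 30, N2 ≠ N1 ✓), N3 = 17 + 2·16 = 49
check: (N1+N3)/N3 with N1 = 17, N3 = 49 gives 66/49; |achieved − target| = 0 ≤ 33/2450 ✓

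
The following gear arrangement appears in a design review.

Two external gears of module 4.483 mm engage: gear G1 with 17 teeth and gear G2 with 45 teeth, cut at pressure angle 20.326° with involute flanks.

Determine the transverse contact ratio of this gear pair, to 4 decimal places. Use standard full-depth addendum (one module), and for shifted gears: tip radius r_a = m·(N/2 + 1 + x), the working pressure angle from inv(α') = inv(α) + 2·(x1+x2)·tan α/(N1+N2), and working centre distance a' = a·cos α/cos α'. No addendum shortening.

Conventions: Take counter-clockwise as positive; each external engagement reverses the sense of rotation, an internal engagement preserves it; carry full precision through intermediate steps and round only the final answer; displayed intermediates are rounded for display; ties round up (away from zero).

class = single-mesh tooth geometry [involute pair 17T × 45T, m = 4.483]
base radii: r_b1 = 35.732724, r_b2 = 94.586622
tip radii: r_a1 = 42.588500, r_a2 = 105.350500
no profile shift: α' = α, a' = a
action lengths: √(r_a1²−r_b1²) = 23.172241, √(r_a2²−r_b2²) = 46.390718
base pitch p_b = π·m·cos α = 13.206784
CR = (23.172241 + 46.390718 − 138.973000·sin 20.32600°)/13.206784 = 1.611984
contact ratio ≈ 1.6120

1.6120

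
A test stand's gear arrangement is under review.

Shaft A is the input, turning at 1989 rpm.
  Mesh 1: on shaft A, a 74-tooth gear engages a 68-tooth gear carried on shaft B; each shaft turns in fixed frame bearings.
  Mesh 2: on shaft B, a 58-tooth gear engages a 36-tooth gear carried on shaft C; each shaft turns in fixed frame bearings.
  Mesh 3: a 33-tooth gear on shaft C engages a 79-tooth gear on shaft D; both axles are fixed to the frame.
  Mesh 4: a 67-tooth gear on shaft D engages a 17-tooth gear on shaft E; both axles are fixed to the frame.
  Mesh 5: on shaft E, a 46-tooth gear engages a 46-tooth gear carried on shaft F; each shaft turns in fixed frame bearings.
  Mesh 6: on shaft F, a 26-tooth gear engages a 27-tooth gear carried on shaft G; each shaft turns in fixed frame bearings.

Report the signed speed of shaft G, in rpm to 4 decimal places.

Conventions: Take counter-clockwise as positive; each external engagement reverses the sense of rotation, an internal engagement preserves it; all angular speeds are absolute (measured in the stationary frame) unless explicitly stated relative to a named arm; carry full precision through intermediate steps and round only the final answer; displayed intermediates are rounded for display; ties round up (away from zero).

6-mesh fixed-axis compound train (all bearings frame-fixed)
mesh 1 [74T→68T]: ω = 1989.0000×74/68 = 2164.5000 rpm, sense flips to −
mesh 2 [58T→36T]: ω = 2164.5000×58/36 = 3487.2500 rpm, sense flips to +
mesh 3 [33T→79T]: ω = 3487.2500×33/79 = 1456.6994 rpm, sense flips to −
mesh 4 [67T→17T]: ω = 1456.6994×67/17 = 5741.1093 rpm, sense flips to +
mesh 5 [46T→46T]: ω = 5741.1093×46/46 = 5741.1093 rpm, sense flips to −
mesh 6 [26T→27T]: ω = 5741.1093×26/27 = 5528.4756 rpm, sense flips to +
signed output speed = +5528.4756 rpm

+5528.4756 rpm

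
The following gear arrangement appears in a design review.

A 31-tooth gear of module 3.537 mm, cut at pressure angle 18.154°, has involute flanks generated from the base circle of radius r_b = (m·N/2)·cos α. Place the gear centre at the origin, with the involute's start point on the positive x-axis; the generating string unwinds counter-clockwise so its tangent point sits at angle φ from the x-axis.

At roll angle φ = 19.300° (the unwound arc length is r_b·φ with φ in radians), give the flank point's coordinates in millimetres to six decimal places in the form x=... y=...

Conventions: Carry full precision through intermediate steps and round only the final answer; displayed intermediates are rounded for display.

x=54.966716 y=0.656204

recognized (one wheel, involute flank): single-mesh tooth geometry, m = 3.537, N = 31
pitch radius r_p = m·N/2 = 3.537·31/2 = 54.823500
base radius r_b = r_p·cos α = 54.823500·cos 18.154° = 52.094523
roll angle φ = 19.300° = 0.33684855 rad
x = r_b·(cos φ + φ·sin φ) = 54.966716
y = r_b·(sin φ − φ·cos φ) = 0.656204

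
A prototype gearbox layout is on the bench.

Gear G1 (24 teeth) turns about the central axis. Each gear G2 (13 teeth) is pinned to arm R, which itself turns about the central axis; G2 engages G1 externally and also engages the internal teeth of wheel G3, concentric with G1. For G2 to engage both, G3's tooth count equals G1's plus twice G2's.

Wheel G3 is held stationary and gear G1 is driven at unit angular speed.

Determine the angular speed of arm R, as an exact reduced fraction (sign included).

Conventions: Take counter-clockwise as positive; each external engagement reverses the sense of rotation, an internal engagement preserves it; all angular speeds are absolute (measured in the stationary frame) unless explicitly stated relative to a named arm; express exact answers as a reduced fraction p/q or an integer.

planetary set (24T centre, 13T on arm, 50T internal) — Willis relation
ring teeth: 24 + 2·13 = 50
24(ω_sun−ω_arm) = −50(ω_ring−ω_arm),  ω_ring = 0, ω_sun = 1
24(1−ω_arm) = −50(0−ω_arm)  ⇒  74·ω_arm = 24  ⇒  ω_arm = 12/37
exact speed ratio = 12/37

12/37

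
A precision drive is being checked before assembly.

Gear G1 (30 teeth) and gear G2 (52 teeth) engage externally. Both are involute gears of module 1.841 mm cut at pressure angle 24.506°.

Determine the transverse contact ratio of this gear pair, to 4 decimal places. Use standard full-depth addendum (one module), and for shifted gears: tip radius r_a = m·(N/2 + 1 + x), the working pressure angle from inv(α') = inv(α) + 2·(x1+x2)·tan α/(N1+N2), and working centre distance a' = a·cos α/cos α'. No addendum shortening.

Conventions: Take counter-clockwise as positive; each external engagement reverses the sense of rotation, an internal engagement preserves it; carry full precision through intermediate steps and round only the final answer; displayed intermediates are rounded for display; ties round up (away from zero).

single-mesh involute tooth geometry (30T engaging 52T at module 1.841)
base radii: r_b1 = 25.127381, r_b2 = 43.554127
tip radii: r_a1 = 29.456000, r_a2 = 49.707000
no profile shift: α' = α, a' = a
action lengths: √(r_a1²−r_b1²) = 15.371098, √(r_a2²−r_b2²) = 23.954621
base pitch p_b = π·m·cos α = 5.262666
CR = (15.371098 + 23.954621 − 75.481000·sin 24.50600°)/5.262666 = 1.523385
contact ratio ≈ 1.5234

1.5234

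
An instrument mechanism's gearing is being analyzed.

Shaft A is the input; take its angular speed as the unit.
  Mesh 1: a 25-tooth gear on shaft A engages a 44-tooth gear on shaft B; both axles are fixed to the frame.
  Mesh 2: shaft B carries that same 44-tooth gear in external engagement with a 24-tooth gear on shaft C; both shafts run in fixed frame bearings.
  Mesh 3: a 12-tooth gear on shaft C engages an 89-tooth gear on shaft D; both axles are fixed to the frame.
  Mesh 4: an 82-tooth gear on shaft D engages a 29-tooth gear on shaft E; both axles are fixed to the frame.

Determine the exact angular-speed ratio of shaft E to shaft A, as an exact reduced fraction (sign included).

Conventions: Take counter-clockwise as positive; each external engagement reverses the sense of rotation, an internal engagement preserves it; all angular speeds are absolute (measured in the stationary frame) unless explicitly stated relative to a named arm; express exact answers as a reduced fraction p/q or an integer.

1025/2581

class = fixed-axis compound train [4 meshes; 4 ratios multiply, 4 sense flips]
mesh 1 [25T→44T]: running ratio 25/44, sense −
mesh 2 [44T→24T]: running ratio 25/24, sense +
mesh 3 [12T→89T]: running ratio 25/178, sense −
mesh 4 [82T→29T]: running ratio 1025/2581, sense +
ω_out/ω_in = 1025/2581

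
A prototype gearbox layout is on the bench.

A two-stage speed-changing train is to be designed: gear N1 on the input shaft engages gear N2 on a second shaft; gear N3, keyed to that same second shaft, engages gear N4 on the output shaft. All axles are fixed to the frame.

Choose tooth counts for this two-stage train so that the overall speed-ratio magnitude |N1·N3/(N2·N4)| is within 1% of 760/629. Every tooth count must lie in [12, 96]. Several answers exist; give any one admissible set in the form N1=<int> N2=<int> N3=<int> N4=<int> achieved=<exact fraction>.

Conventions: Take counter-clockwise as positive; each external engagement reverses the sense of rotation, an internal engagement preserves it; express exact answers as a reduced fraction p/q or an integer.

N1=19 N2=17 N3=40 N4=37 achieved=760/629

topology: fixed-axis compound train — 2 stages, target 760/629
target = 760/629 in lowest terms: an exact hit needs N1·N3 = k·760 and N2·N4 = k·629 for one integer k, every count in [12, 96]; additionally prefer no 1:1 stage (N1 ≠ N2, N3 ≠ N4)
k = 1: N1·N3 = 760 = 19·40, N2·N4 = 629 = 17·37
achieved = 19·40/(17·37) = 760/629; |achieved − target| = 0 ≤ 38/3145 ✓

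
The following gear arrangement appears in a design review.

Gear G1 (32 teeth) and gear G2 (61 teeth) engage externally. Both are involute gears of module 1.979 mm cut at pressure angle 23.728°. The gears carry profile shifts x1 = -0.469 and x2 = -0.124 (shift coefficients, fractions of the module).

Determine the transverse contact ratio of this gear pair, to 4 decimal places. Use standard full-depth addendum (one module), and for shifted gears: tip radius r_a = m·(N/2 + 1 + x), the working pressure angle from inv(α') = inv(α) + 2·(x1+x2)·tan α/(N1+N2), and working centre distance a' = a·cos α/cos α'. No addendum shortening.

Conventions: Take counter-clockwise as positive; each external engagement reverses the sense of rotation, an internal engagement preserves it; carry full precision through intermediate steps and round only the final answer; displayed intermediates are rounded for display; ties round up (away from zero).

single-mesh involute tooth geometry (32T engaging 61T at module 1.979)
base radii: r_b1 = 28.987317, r_b2 = 55.257073
tip radii: r_a1 = 32.714849, r_a2 = 62.093104
inv(α') = inv(23.728°) + 2·(-0.469-0.124)·tan α/(32+61) = 0.01981510  ⇒  α' = 21.91586°
a' = a·cos α / cos α' = 92.0235·cos 23.728°/cos 21.91586° = 90.806725
action lengths: √(r_a1²−r_b1²) = 15.165645, √(r_a2²−r_b2²) = 28.323301
base pitch p_b = π·m·cos α = 5.691646
CR = (15.165645 + 28.323301 − 90.806725·sin 21.91586°)/5.691646 = 1.685948
contact ratio ≈ 1.6859

1.6859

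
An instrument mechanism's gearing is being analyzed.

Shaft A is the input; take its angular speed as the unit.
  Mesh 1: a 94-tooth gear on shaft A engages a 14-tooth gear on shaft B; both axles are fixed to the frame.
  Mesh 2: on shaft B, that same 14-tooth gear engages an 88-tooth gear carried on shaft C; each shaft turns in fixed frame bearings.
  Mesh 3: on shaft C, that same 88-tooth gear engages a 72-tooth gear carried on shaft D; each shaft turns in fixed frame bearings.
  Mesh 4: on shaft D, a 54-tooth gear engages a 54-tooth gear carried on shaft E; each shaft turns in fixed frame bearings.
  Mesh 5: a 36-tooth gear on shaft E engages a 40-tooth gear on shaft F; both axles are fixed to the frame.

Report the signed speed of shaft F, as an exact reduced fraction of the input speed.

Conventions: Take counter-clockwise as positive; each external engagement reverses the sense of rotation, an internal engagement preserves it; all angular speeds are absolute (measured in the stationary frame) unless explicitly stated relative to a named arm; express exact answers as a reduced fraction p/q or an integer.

5-mesh fixed-axis compound train (all bearings frame-fixed)
mesh 1 [94T→14T]: |ω|/ω_in = 1×94/14 = 47/7, sense flips to −
mesh 2 [14T→88T]: |ω|/ω_in = (47/7)×14/88 = 47/44, sense flips to +
mesh 3 [88T→72T]: |ω|/ω_in = (47/44)×88/72 = 47/36, sense flips to −
mesh 4 [54T→54T]: |ω|/ω_in = (47/36)×54/54 = 47/36, sense flips to +
mesh 5 [36T→40T]: |ω|/ω_in = (47/36)×36/40 = 47/40, sense flips to −
signed output speed (× input speed) = -47/40

-47/40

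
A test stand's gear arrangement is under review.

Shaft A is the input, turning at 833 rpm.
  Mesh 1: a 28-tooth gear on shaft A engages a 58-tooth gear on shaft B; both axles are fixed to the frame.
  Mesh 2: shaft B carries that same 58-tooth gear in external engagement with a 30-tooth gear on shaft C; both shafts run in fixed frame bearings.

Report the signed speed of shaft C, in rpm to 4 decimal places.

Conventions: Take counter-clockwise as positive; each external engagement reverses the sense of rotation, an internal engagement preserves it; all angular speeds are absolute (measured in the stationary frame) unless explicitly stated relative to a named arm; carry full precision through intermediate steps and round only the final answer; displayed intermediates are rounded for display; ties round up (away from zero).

recognized (3 fixed axles, 2 meshes): fixed-axis compound train
mesh 1 [28T→58T]: ω = 833.0000×28/58 = 402.1379 rpm, sense flips to −
mesh 2 [58T→30T]: ω = 402.1379×58/30 = 777.4667 rpm, sense flips to +
signed output speed = +777.4667 rpm

+777.4667 rpm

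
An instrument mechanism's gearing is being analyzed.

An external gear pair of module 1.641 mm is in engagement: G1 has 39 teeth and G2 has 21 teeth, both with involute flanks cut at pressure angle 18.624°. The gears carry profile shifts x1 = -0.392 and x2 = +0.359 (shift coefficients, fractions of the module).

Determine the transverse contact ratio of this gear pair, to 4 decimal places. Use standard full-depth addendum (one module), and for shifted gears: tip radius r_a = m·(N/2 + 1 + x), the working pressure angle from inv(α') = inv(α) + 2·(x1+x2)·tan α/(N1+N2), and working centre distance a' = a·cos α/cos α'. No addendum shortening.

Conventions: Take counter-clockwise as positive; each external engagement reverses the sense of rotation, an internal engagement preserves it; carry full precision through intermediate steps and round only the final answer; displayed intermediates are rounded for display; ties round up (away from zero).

1.6474

recognized (one external pair, fixed centres): single-mesh tooth geometry, m = 1.641, N1 = 39, N2 = 21
base radii: r_b1 = 30.323837, r_b2 = 16.328220
tip radii: r_a1 = 32.997228, r_a2 = 19.460619
inv(α') = inv(18.624°) + 2·(-0.392+0.359)·tan α/(39+21) = 0.01158274  ⇒  α' = 18.43493°
a' = a·cos α / cos α' = 49.2300·cos 18.624°/cos 18.43493° = 49.175581
action lengths: √(r_a1²−r_b1²) = 13.010840, √(r_a2²−r_b2²) = 10.587961
base pitch p_b = π·m·cos α = 4.885392
CR = (13.010840 + 10.587961 − 49.175581·sin 18.43493°)/4.885392 = 1.647387
contact ratio ≈ 1.6474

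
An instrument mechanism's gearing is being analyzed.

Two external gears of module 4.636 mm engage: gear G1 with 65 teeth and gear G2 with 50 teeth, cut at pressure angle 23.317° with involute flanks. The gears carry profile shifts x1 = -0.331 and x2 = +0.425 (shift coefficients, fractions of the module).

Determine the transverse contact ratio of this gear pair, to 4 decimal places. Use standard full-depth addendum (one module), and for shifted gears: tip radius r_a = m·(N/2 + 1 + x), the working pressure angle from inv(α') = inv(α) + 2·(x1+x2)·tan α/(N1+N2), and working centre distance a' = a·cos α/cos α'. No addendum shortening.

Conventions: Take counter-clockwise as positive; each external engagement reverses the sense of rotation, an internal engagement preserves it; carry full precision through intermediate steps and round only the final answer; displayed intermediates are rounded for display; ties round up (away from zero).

topology: single-mesh involute geometry — m = 4.636, 65T/50T pair
base radii: r_b1 = 138.364627, r_b2 = 106.434329
tip radii: r_a1 = 153.771484, r_a2 = 122.506300
inv(α') = inv(23.317°) + 2·(-0.331+0.425)·tan α/(65+50) = 0.02476602  ⇒  α' = 23.53208°
a' = a·cos α / cos α' = 266.5700·cos 23.317°/cos 23.53208° = 267.003892
action lengths: √(r_a1²−r_b1²) = 67.088741, √(r_a2²−r_b2²) = 60.659106
base pitch p_b = π·m·cos α = 13.374932
CR = (67.088741 + 60.659106 − 267.003892·sin 23.53208°)/13.374932 = 1.580809
contact ratio ≈ 1.5808

1.5808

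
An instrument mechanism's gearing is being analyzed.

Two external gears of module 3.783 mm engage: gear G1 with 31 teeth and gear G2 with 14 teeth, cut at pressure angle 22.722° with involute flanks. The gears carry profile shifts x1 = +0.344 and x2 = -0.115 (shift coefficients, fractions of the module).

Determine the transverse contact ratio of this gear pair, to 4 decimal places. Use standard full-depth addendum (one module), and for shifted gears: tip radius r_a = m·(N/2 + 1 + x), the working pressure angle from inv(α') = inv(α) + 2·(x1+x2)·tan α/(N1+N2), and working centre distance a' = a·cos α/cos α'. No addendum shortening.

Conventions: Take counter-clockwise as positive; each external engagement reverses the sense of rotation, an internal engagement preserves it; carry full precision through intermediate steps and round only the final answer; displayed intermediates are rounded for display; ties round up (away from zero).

single-mesh involute tooth geometry (31T engaging 14T at module 3.783)
base radii: r_b1 = 54.085712, r_b2 = 24.425805
tip radii: r_a1 = 63.720852, r_a2 = 29.828955
inv(α') = inv(22.722°) + 2·(+0.344-0.115)·tan α/(31+14) = 0.02644863  ⇒  α' = 24.02857°
a' = a·cos α / cos α' = 85.1175·cos 22.722°/cos 24.02857° = 85.960648
action lengths: √(r_a1²−r_b1²) = 33.690989, √(r_a2²−r_b2²) = 17.121524
base pitch p_b = π·m·cos α = 10.962276
CR = (33.690989 + 17.121524 − 85.960648·sin 24.02857°)/10.962276 = 1.442220
contact ratio ≈ 1.4422

1.4422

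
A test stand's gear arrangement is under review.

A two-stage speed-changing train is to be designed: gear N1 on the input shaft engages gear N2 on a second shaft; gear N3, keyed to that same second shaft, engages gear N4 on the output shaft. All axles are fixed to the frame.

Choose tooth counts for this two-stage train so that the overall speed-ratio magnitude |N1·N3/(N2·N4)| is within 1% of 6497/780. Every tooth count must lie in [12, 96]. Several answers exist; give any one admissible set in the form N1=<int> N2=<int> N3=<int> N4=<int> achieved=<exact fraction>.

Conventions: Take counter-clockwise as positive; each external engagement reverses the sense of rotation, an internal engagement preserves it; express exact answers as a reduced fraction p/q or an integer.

design class (target 6497/780): fixed-axis compound train
target = 6497/780 in lowest terms: an exact hit needs N1·N3 = k·6497 and N2·N4 = k·780 for one integer k, every count in [12, 96]; additionally prefer no 1:1 stage (N1 ≠ N2, N3 ≠ N4)
k = 1: N1·N3 = 6497 = 73·89, N2·N4 = 780 = 12·65
achieved = 73·89/(12·65) = 6497/780; |achieved − target| = 0 ≤ 6497/78000 ✓

N1=73 N2=12 N3=89 N4=65 achieved=6497/780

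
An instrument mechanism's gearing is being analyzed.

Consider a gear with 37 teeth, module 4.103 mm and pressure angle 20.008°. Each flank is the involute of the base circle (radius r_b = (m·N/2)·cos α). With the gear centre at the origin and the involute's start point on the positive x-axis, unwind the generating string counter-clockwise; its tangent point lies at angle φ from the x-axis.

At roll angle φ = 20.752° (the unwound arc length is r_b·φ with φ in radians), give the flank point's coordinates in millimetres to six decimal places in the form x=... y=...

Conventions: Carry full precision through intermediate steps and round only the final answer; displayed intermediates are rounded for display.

x=75.850133 y=1.114859

single-mesh involute tooth geometry (37T wheel at module 4.103)
pitch radius r_p = m·N/2 = 4.103·37/2 = 75.905500
base radius r_b = r_p·cos α = 75.905500·cos 20.008° = 71.324213
roll angle φ = 20.752° = 0.36219073 rad
x = r_b·(cos φ + φ·sin φ) = 75.850133
y = r_b·(sin φ − φ·cos φ) = 1.114859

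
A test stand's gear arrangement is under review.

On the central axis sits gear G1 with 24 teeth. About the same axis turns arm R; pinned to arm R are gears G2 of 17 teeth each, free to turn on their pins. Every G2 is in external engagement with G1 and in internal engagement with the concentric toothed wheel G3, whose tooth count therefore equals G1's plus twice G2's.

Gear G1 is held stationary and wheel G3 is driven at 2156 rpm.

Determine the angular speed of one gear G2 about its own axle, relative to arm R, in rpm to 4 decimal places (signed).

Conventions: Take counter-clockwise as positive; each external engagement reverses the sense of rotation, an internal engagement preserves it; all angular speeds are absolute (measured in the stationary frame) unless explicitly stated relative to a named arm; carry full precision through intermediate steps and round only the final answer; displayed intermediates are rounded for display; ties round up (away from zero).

+2152.9067 rpm

topology: planetary set — G1 24T / G2 17T / G3 58T, arm = carrier (Willis)
normalise by the input: solve with ω_ring = 1, then scale by 2156 rpm
ring teeth: 24 + 2·17 = 58
24(ω_sun−ω_arm) = −58(ω_ring−ω_arm),  ω_sun = 0, ω_ring = 1
24(0−ω_arm) = −58(1−ω_arm)  ⇒  82·ω_arm = 58  ⇒  ω_arm = 29/41
sun–planet mesh: 24·(0−29/41) = −17·(ω_p−ω_arm)  ⇒  ω_p−ω_arm = 696/697
scale: ω_p−ω_arm = 696/697 × 2156 rpm = +2152.9067 rpm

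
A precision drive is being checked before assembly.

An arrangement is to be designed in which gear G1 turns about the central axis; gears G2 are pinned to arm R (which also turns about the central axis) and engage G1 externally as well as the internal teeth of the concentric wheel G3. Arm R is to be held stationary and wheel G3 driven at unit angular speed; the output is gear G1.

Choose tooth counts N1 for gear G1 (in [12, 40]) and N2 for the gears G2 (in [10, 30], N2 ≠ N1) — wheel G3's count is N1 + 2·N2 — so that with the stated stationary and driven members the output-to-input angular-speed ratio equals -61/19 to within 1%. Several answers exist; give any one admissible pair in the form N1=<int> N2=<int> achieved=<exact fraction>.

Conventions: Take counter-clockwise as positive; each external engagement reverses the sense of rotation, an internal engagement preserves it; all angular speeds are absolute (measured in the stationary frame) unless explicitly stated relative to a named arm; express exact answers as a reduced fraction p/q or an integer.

topology: planetary set — design target -61/19, arm = carrier (Willis)
Willis with ω_arm = 0: ω_sun/ω_ring = −N3/N1; set equal to -61/19  ⇒  N3/N1 = −(-61/19) = 61/19
N3 = N1 + 2·N2  ⇒  N2/N1 = (N3/N1 − 1)/2 = (61/19 − 1)/2 = 21/19
smallest multiple with N1 ≥ 12 and N2 ≥ 10: k = 1  ⇒  N1 = 1·19 = 19, N2 = 1·21 = 21 (N1 ≤ 40, N2 ≤ 30, N2 ≠ N1 ✓), N3 = 19 + 2·21 = 61
check: −N3/N1 with N1 = 19, N3 = 61 gives -61/19; |achieved − target| = 0 ≤ 61/1900 ✓

N1=19 N2=21 achieved=-61/19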